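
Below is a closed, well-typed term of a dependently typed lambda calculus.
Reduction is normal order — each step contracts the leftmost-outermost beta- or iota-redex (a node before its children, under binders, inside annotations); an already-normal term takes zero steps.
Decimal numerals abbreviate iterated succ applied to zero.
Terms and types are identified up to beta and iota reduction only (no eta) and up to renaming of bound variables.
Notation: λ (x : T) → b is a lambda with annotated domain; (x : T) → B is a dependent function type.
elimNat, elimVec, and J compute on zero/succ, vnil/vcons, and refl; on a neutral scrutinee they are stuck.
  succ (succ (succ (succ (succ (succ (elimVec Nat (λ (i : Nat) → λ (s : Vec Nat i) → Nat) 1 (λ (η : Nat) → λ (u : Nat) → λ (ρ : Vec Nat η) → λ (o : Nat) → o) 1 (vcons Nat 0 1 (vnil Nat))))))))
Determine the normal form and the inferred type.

resulting normal form:
  7
type:
  Nat
observation: 6 normal-order steps separate the term from its normal form.


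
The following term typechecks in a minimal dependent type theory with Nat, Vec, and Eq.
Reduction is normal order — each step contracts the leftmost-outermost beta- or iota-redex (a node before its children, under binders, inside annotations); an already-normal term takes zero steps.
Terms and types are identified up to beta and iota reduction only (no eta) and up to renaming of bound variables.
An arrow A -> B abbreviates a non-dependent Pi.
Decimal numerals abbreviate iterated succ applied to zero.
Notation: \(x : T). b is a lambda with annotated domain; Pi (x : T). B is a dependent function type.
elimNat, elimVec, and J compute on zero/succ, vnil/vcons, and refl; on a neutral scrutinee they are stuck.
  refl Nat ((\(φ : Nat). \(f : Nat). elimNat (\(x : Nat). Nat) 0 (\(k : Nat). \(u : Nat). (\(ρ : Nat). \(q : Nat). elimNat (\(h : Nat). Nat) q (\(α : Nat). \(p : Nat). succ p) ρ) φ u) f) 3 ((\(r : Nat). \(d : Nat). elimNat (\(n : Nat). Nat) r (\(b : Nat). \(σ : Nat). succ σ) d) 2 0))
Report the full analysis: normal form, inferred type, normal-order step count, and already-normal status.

resulting normal form:
  refl Nat 6
the term's type:
  Eq Nat 6 6
reduction steps (normal order): 24
already normal: no
first redex: a beta-redex


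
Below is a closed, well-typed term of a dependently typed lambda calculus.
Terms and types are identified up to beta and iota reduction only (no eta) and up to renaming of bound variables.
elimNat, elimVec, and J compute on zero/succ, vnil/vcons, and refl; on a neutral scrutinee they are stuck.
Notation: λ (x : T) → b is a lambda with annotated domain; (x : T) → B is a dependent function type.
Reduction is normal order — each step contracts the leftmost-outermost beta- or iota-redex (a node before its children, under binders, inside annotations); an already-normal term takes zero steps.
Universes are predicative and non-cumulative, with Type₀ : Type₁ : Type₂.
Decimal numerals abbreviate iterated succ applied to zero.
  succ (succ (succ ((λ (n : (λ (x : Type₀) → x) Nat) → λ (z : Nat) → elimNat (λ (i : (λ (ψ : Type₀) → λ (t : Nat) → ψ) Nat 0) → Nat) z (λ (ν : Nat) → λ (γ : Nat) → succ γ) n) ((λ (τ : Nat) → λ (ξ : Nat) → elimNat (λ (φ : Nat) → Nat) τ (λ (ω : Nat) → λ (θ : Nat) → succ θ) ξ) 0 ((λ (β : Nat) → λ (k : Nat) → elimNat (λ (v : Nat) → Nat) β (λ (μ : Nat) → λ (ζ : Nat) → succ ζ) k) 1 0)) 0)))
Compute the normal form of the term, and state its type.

resulting normal form:
  4
type:
  Nat


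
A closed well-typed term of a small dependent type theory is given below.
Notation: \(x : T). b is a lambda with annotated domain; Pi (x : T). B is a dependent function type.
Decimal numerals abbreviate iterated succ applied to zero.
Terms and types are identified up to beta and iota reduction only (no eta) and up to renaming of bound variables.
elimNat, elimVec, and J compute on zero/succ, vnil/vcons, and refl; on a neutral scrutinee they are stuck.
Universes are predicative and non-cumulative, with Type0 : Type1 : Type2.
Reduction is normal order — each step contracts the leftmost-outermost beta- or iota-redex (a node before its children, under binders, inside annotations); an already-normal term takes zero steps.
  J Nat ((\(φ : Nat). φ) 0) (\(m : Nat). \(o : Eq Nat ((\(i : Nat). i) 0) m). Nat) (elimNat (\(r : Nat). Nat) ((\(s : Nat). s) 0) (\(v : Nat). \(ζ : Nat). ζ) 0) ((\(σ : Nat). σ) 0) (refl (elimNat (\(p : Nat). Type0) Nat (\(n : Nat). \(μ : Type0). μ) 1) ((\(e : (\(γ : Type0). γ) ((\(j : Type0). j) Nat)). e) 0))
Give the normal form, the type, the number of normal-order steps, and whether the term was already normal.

resulting normal form:
  0
inferred type:
  Nat
steps to reach normal form (normal order): 3
started in normal form: no
first contracted redex: a J iota-redex


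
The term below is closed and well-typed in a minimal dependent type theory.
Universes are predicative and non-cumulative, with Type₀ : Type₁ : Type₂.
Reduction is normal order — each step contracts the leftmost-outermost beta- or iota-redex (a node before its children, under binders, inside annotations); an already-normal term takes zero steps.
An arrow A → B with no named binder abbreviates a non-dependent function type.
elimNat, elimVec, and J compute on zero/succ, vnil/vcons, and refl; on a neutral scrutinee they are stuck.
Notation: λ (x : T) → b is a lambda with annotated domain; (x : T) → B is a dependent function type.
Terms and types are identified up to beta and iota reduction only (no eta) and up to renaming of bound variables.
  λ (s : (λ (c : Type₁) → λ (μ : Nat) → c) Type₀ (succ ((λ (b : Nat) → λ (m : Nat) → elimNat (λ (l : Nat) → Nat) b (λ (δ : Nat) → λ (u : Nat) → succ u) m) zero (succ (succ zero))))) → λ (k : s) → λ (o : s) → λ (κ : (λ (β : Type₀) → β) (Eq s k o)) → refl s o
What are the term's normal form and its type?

resulting normal form:
  λ (s : Type₀) → λ (c : s) → λ (μ : s) → λ (b : Eq s c μ) → refl s μ
the term's type:
  (s : Type₀) → (c : s) → (μ : s) → Eq s c μ → Eq s μ μ


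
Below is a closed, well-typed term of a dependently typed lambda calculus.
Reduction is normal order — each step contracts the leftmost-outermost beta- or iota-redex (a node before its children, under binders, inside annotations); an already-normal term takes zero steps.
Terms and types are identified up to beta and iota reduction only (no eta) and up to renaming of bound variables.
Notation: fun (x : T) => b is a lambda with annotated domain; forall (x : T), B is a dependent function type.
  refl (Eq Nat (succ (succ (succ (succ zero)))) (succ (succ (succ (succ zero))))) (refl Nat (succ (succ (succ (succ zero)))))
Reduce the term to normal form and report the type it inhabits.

resulting normal form:
  refl (Eq Nat (succ (succ (succ (succ zero)))) (succ (succ (succ (succ zero))))) (refl Nat (succ (succ (succ (succ zero)))))
inferred type:
  Eq (Eq Nat (succ (succ (succ (succ zero)))) (succ (succ (succ (succ zero))))) (refl Nat (succ (succ (succ (succ zero))))) (refl Nat (succ (succ (succ (succ zero)))))
observation: the term is already in normal form.


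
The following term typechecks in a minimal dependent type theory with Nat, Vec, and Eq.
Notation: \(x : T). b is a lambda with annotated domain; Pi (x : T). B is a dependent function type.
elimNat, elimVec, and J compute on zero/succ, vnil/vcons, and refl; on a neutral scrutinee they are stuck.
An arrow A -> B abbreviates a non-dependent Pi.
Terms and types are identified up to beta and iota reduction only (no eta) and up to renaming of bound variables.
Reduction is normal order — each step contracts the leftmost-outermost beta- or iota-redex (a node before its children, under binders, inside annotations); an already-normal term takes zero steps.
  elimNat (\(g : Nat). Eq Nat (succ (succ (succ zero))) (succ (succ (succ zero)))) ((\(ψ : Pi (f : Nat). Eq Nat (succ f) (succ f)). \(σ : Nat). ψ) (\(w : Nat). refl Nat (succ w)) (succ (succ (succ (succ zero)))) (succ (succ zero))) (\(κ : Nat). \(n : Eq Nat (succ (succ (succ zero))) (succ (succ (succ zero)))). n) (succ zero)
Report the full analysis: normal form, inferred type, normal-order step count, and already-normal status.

reduced normal form:
  refl Nat (succ (succ (succ zero)))
inferred type:
  Eq Nat (succ (succ (succ zero))) (succ (succ (succ zero)))
steps to reach normal form (normal order): 7
already normal: no
first contracted redex: an elimNat iota-redex


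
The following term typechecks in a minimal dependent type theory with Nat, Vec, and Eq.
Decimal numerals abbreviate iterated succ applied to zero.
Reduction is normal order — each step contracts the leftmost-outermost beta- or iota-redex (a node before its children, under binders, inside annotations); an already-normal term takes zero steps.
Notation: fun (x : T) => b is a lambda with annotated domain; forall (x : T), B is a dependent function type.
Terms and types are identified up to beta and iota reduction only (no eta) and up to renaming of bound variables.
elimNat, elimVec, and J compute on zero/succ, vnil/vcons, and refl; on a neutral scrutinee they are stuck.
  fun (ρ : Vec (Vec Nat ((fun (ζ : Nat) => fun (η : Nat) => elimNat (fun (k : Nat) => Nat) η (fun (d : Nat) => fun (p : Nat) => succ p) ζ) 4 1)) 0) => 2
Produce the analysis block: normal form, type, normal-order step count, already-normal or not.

normal form:
  fun (ρ : Vec (Vec Nat 5) 0) => 2
type:
  forall (ρ : Vec (Vec Nat 5) 0), Nat
normal-order step count: 15
term was already normal: no
first redex: a beta-redex


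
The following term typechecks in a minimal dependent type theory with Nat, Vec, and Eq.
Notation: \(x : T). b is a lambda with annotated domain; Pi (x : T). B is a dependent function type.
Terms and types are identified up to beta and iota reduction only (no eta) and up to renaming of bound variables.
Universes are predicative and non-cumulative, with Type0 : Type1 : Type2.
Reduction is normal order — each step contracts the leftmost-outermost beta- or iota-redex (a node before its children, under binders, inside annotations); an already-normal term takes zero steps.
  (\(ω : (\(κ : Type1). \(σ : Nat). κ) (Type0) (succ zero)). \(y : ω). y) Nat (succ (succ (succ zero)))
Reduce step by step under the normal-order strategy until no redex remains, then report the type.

normal-order reduction:
  (\(ω : (\(κ : Type1). \(σ : Nat). κ) (Type0) (succ zero)). \(y : ω). y) Nat (succ (succ (succ zero)))
  ~> (\(ω : Nat). ω) (succ (succ (succ zero)))
  ~> succ (succ (succ zero))
the term's type:
  Nat


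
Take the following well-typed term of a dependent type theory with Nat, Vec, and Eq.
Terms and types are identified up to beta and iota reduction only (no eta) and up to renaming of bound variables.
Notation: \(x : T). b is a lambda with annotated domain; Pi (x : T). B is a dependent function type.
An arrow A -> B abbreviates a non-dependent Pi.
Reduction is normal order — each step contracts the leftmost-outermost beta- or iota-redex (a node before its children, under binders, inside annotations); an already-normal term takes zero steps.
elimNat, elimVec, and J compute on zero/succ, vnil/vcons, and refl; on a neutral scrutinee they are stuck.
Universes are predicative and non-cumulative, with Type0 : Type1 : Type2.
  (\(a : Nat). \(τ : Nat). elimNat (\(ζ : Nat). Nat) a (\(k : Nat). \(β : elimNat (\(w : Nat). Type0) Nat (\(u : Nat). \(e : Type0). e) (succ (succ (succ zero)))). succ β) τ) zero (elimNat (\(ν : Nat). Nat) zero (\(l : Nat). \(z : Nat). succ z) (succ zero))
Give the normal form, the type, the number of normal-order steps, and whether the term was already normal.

resulting normal form:
  succ zero
inferred type:
  Nat
normal-order step count: 20
term was already normal: no
first redex: a beta-redex


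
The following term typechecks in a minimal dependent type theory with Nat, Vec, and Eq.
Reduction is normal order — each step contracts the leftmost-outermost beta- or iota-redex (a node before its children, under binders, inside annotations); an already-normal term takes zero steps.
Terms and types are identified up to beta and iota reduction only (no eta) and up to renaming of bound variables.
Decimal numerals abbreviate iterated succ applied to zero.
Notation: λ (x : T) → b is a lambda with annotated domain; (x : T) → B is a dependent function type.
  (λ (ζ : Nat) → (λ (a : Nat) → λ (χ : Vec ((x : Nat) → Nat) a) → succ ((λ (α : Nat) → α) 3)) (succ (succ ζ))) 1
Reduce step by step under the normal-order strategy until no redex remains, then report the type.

reduction (normal order):
  (λ (ζ : Nat) → (λ (a : Nat) → λ (χ : Vec ((x : Nat) → Nat) a) → succ ((λ (α : Nat) → α) 3)) (succ (succ ζ))) 1
  ~> (λ (ζ : Nat) → λ (a : Vec ((χ : Nat) → Nat) ζ) → succ ((λ (x : Nat) → x) 3)) 3
  ~> λ (ζ : Vec ((a : Nat) → Nat) 3) → succ ((λ (χ : Nat) → χ) 3)
  ~> λ (ζ : Vec ((a : Nat) → Nat) 3) → 4
the term's type:
  (ζ : Vec ((a : Nat) → Nat) 3) → Nat


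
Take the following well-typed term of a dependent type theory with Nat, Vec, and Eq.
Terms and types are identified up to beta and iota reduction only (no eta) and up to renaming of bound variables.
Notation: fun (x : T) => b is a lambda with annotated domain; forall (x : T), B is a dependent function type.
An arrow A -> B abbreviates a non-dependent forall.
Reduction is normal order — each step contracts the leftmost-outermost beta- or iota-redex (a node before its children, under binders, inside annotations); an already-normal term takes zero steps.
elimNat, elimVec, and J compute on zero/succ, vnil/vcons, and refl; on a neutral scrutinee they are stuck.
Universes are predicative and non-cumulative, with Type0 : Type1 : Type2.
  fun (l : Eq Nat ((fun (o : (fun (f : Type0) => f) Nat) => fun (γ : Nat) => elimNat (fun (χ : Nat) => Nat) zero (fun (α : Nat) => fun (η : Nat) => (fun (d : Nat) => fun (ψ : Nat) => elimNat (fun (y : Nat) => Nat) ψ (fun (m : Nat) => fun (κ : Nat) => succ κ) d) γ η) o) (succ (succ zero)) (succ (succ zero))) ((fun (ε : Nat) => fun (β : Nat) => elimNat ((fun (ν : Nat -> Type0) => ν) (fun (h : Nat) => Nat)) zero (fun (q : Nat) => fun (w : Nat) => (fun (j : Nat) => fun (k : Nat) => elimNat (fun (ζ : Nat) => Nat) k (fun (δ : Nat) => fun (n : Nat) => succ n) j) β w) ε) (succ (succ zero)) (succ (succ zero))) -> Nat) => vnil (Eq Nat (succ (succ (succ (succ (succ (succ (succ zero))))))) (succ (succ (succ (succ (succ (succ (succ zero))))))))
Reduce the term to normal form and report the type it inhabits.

resulting normal form:
  fun (l : Eq Nat (succ (succ (succ (succ zero)))) (succ (succ (succ (succ zero)))) -> Nat) => vnil (Eq Nat (succ (succ (succ (succ (succ (succ (succ zero))))))) (succ (succ (succ (succ (succ (succ (succ zero))))))))
type:
  (Eq Nat (succ (succ (succ (succ zero)))) (succ (succ (succ (succ zero)))) -> Nat) -> Vec (Eq Nat (succ (succ (succ (succ (succ (succ (succ zero))))))) (succ (succ (succ (succ (succ (succ (succ zero)))))))) zero
observation: the first redex contracted is a beta-redex; the normal form is reached in 54 normal-order steps.


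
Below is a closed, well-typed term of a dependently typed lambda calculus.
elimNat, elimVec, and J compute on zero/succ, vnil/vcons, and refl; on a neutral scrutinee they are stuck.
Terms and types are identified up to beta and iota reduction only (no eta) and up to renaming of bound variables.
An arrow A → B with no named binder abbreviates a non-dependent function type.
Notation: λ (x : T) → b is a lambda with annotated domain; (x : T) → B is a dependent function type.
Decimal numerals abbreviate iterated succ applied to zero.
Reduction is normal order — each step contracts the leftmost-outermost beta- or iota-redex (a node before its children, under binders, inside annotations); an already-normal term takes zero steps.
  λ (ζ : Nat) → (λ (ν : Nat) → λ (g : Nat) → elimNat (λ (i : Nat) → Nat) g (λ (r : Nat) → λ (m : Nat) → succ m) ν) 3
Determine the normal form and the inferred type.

normal form:
  λ (ζ : Nat) → λ (ν : Nat) → succ (succ (succ ν))
the term's type:
  Nat → Nat → Nat
observation: contracting a beta-redex first, the term normalizes in 11 steps.


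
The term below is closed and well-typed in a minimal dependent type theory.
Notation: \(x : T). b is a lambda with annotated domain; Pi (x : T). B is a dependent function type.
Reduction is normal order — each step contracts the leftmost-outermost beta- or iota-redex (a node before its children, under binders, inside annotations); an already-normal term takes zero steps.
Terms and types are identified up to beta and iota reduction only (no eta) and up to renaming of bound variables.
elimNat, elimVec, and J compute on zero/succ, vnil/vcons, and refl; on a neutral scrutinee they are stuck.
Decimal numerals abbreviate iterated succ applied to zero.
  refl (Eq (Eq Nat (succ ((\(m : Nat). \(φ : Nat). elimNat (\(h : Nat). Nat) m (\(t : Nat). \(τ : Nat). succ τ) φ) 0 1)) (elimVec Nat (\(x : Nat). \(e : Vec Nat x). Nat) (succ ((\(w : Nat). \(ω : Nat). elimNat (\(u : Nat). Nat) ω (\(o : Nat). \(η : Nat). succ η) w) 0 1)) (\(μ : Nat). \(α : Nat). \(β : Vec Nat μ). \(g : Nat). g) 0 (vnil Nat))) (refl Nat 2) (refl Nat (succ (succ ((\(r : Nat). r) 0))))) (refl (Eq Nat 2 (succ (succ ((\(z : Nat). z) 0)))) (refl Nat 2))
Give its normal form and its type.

reduced normal form:
  refl (Eq (Eq Nat 2 2) (refl Nat 2) (refl Nat 2)) (refl (Eq Nat 2 2) (refl Nat 2))
the term's type:
  Eq (Eq (Eq Nat 2 2) (refl Nat 2) (refl Nat 2)) (refl (Eq Nat 2 2) (refl Nat 2)) (refl (Eq Nat 2 2) (refl Nat 2))
observation: reduction starts at a beta-redex, and 12 normal-order steps reach the normal form.


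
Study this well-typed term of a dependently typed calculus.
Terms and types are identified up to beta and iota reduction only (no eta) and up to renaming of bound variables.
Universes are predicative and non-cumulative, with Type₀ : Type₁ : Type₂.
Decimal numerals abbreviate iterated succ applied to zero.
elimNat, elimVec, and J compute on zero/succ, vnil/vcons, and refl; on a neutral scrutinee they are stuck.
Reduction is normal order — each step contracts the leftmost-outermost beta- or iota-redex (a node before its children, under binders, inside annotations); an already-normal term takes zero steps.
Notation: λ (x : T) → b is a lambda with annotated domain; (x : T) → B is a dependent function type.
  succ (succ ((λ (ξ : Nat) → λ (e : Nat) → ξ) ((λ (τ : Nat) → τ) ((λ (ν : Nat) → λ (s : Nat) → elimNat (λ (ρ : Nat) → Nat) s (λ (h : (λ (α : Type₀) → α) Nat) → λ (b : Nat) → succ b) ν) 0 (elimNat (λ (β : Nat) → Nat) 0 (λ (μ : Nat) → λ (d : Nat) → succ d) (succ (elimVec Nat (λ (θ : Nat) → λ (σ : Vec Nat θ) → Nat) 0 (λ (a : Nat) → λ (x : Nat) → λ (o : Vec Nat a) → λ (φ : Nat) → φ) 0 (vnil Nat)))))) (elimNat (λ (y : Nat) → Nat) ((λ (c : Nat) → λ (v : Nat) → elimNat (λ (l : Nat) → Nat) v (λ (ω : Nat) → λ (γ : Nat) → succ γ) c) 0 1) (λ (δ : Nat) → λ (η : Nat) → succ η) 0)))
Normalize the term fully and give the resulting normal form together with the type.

reduced normal form:
  3
inferred type:
  Nat
observation: 11 normal-order steps separate the term from its normal form.


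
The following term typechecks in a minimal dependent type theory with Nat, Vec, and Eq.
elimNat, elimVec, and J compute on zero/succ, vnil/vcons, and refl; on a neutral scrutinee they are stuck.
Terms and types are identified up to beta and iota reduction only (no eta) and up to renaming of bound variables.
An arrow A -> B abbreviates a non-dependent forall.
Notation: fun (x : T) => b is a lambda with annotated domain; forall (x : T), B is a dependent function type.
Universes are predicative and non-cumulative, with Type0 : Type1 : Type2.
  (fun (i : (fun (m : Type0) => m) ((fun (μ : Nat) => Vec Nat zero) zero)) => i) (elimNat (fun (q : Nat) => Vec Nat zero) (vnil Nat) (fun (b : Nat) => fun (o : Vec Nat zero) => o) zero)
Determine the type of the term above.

inferred type:
  Vec Nat zero


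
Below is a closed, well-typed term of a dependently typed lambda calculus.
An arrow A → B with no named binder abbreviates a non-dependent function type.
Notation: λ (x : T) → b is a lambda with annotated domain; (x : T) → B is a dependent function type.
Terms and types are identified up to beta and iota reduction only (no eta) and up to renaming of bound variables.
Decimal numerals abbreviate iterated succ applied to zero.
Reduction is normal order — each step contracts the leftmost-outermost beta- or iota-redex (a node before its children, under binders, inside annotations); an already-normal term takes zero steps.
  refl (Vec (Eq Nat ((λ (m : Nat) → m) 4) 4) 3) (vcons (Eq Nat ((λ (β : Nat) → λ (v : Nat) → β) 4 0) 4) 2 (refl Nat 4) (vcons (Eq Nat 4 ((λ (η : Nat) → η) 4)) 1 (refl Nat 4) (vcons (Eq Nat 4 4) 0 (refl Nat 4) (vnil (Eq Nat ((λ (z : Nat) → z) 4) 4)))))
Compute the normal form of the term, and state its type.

normal form:
  refl (Vec (Eq Nat 4 4) 3) (vcons (Eq Nat 4 4) 2 (refl Nat 4) (vcons (Eq Nat 4 4) 1 (refl Nat 4) (vcons (Eq Nat 4 4) 0 (refl Nat 4) (vnil (Eq Nat 4 4)))))
type:
  Eq (Vec (Eq Nat 4 4) 3) (vcons (Eq Nat 4 4) 2 (refl Nat 4) (vcons (Eq Nat 4 4) 1 (refl Nat 4) (vcons (Eq Nat 4 4) 0 (refl Nat 4) (vnil (Eq Nat 4 4))))) (vcons (Eq Nat 4 4) 2 (refl Nat 4) (vcons (Eq Nat 4 4) 1 (refl Nat 4) (vcons (Eq Nat 4 4) 0 (refl Nat 4) (vnil (Eq Nat 4 4)))))
observation: the term reaches its normal form after 5 normal-order steps.


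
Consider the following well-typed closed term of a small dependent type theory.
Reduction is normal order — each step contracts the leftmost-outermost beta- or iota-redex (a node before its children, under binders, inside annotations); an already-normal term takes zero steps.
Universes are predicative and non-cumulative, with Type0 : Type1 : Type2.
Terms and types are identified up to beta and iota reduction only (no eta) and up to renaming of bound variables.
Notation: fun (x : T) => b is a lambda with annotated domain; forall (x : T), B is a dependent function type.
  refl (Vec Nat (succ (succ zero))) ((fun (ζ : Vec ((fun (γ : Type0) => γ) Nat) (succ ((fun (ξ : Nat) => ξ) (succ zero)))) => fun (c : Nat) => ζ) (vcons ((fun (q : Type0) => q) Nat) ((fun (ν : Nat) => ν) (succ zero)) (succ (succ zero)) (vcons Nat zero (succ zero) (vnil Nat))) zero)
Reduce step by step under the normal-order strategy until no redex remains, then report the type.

normal-order reduction sequence:
  refl (Vec Nat (succ (succ zero))) ((fun (ζ : Vec ((fun (γ : Type0) => γ) Nat) (succ ((fun (ξ : Nat) => ξ) (succ zero)))) => fun (c : Nat) => ζ) (vcons ((fun (q : Type0) => q) Nat) ((fun (ν : Nat) => ν) (succ zero)) (succ (succ zero)) (vcons Nat zero (succ zero) (vnil Nat))) zero)
  ~> refl (Vec Nat (succ (succ zero))) ((fun (ζ : Nat) => vcons ((fun (γ : Type0) => γ) Nat) ((fun (ξ : Nat) => ξ) (succ zero)) (succ (succ zero)) (vcons Nat zero (succ zero) (vnil Nat))) zero)
  ~> refl (Vec Nat (succ (succ zero))) (vcons ((fun (ζ : Type0) => ζ) Nat) ((fun (γ : Nat) => γ) (succ zero)) (succ (succ zero)) (vcons Nat zero (succ zero) (vnil Nat)))
  ~> refl (Vec Nat (succ (succ zero))) (vcons Nat ((fun (ζ : Nat) => ζ) (succ zero)) (succ (succ zero)) (vcons Nat zero (succ zero) (vnil Nat)))
  ~> refl (Vec Nat (succ (succ zero))) (vcons Nat (succ zero) (succ (succ zero)) (vcons Nat zero (succ zero) (vnil Nat)))
inferred type:
  Eq (Vec Nat (succ (succ zero))) (vcons Nat (succ zero) (succ (succ zero)) (vcons Nat zero (succ zero) (vnil Nat))) (vcons Nat (succ zero) (succ (succ zero)) (vcons Nat zero (succ zero) (vnil Nat)))


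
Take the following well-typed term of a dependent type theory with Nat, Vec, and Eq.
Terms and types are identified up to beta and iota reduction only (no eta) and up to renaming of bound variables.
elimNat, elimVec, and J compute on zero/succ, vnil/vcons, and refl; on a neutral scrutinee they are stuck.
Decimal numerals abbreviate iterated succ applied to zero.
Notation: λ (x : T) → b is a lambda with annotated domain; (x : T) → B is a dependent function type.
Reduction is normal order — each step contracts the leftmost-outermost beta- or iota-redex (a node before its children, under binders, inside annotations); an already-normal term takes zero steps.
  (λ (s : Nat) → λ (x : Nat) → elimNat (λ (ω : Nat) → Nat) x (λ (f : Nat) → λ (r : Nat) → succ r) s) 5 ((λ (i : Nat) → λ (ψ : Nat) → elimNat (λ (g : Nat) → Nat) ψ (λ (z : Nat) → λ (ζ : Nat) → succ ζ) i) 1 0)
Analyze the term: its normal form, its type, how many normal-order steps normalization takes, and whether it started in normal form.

reduced normal form:
  6
the term's type:
  Nat
normal-order step count: 24
already normal: no
first contracted redex: a beta-redex


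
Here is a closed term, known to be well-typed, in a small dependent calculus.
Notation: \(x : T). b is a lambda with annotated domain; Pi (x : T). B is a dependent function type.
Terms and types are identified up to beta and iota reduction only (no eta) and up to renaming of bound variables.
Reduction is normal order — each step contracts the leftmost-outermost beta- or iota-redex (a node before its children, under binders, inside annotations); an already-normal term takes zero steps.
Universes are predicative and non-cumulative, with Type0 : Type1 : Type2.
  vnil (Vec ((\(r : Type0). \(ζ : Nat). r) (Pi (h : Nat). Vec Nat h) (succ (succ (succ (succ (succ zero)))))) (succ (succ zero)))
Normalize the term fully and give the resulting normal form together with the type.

resulting normal form:
  vnil (Vec (Pi (r : Nat). Vec Nat r) (succ (succ zero)))
the term's type:
  Vec (Vec (Pi (r : Nat). Vec Nat r) (succ (succ zero))) zero
observation: contracting a beta-redex first, the term normalizes in 2 steps.


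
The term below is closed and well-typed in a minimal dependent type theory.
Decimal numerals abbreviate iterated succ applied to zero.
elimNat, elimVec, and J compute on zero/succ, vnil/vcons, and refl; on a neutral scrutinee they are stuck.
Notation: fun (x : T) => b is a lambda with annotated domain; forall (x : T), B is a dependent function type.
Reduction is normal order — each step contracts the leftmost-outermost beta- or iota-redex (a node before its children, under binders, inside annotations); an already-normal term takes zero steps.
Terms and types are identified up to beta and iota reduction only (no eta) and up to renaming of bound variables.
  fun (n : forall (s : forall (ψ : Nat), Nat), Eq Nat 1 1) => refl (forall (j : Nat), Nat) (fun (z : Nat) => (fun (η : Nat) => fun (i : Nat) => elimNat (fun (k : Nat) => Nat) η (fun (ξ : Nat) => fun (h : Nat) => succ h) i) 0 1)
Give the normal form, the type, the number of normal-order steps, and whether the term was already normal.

reduced normal form:
  fun (n : forall (s : forall (ψ : Nat), Nat), Eq Nat 1 1) => refl (forall (j : Nat), Nat) (fun (z : Nat) => 1)
type:
  forall (n : forall (s : forall (ψ : Nat), Nat), Eq Nat 1 1), Eq (forall (j : Nat), Nat) (fun (z : Nat) => 1) (fun (η : Nat) => 1)
normal-order step count: 6
started in normal form: no
first redex: a beta-redex


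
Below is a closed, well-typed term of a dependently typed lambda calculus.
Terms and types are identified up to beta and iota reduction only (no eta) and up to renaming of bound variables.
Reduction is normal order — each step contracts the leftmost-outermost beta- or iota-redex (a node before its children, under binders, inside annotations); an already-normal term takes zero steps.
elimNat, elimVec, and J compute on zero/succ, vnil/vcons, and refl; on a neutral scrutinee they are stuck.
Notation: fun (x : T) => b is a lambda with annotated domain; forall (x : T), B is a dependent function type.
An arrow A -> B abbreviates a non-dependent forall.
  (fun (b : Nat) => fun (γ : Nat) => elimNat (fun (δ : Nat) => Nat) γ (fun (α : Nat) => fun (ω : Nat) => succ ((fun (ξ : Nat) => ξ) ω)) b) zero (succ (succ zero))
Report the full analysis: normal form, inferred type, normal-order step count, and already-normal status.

normal form:
  succ (succ zero)
inferred type:
  Nat
steps to reach normal form (normal order): 3
started in normal form: no
first contracted redex: a beta-redex


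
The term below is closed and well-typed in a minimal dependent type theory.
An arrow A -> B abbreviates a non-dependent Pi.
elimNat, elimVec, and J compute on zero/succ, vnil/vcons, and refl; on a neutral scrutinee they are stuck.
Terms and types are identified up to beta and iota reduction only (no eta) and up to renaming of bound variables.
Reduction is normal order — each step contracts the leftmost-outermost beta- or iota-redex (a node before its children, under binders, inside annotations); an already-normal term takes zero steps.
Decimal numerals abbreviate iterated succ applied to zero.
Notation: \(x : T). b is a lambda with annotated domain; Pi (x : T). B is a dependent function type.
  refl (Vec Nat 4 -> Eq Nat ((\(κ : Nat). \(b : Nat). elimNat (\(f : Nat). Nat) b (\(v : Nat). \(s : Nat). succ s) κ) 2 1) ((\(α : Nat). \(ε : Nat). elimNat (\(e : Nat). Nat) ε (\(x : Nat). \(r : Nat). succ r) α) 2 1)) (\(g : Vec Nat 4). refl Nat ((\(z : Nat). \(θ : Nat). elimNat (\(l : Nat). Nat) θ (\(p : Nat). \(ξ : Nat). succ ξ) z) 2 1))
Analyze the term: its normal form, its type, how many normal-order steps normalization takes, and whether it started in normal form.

reduced normal form:
  refl (Vec Nat 4 -> Eq Nat 3 3) (\(κ : Vec Nat 4). refl Nat 3)
type:
  Eq (Vec Nat 4 -> Eq Nat 3 3) (\(κ : Vec Nat 4). refl Nat 3) (\(b : Vec Nat 4). refl Nat 3)
normal-order step count: 27
term was already normal: no
first redex: a beta-redex


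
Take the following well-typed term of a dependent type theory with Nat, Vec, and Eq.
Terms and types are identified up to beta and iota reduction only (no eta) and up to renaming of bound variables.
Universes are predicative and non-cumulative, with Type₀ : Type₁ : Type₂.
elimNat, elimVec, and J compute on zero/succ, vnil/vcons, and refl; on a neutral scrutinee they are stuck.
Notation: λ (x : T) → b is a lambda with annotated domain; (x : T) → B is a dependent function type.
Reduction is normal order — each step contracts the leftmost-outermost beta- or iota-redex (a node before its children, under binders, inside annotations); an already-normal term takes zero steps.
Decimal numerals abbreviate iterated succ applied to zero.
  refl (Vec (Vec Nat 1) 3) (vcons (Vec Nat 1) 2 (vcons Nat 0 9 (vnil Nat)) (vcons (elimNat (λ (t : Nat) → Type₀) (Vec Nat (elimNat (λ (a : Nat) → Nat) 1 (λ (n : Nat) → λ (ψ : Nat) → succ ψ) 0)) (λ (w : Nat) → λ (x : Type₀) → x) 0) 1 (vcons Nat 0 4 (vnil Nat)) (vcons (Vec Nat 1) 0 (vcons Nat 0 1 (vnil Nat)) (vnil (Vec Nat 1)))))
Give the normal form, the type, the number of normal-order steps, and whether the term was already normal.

normal form:
  refl (Vec (Vec Nat 1) 3) (vcons (Vec Nat 1) 2 (vcons Nat 0 9 (vnil Nat)) (vcons (Vec Nat 1) 1 (vcons Nat 0 4 (vnil Nat)) (vcons (Vec Nat 1) 0 (vcons Nat 0 1 (vnil Nat)) (vnil (Vec Nat 1)))))
the term's type:
  Eq (Vec (Vec Nat 1) 3) (vcons (Vec Nat 1) 2 (vcons Nat 0 9 (vnil Nat)) (vcons (Vec Nat 1) 1 (vcons Nat 0 4 (vnil Nat)) (vcons (Vec Nat 1) 0 (vcons Nat 0 1 (vnil Nat)) (vnil (Vec Nat 1))))) (vcons (Vec Nat 1) 2 (vcons Nat 0 9 (vnil Nat)) (vcons (Vec Nat 1) 1 (vcons Nat 0 4 (vnil Nat)) (vcons (Vec Nat 1) 0 (vcons Nat 0 1 (vnil Nat)) (vnil (Vec Nat 1)))))
reduction steps (normal order): 2
term was already normal: no
first contracted redex: an elimNat iota-redex


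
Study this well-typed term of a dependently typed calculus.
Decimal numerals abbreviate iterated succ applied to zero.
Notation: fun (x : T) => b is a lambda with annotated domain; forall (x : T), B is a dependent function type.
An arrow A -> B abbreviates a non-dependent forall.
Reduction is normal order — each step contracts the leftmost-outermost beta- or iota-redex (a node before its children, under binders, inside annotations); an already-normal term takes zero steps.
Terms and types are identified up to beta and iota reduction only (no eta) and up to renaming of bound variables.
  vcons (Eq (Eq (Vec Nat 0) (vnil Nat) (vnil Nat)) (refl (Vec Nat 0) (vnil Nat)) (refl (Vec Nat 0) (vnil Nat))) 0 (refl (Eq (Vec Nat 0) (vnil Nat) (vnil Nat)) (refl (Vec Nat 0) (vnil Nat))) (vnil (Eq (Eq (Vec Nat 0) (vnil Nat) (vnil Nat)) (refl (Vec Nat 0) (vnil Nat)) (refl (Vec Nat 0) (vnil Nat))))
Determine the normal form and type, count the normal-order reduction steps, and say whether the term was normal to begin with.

normal form:
  vcons (Eq (Eq (Vec Nat 0) (vnil Nat) (vnil Nat)) (refl (Vec Nat 0) (vnil Nat)) (refl (Vec Nat 0) (vnil Nat))) 0 (refl (Eq (Vec Nat 0) (vnil Nat) (vnil Nat)) (refl (Vec Nat 0) (vnil Nat))) (vnil (Eq (Eq (Vec Nat 0) (vnil Nat) (vnil Nat)) (refl (Vec Nat 0) (vnil Nat)) (refl (Vec Nat 0) (vnil Nat))))
the term's type:
  Vec (Eq (Eq (Vec Nat 0) (vnil Nat) (vnil Nat)) (refl (Vec Nat 0) (vnil Nat)) (refl (Vec Nat 0) (vnil Nat))) 1
steps to reach normal form (normal order): 0
term was already normal: yes


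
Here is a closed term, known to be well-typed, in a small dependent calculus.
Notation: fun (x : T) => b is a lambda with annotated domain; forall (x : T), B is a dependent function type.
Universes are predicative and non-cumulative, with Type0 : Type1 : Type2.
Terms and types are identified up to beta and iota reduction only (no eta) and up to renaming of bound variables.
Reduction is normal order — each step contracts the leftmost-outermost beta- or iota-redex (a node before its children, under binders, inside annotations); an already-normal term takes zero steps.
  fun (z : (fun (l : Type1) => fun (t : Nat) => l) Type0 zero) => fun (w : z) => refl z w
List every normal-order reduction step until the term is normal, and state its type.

normal-order reduction sequence:
  fun (z : (fun (l : Type1) => fun (t : Nat) => l) Type0 zero) => fun (w : z) => refl z w
  ~> fun (z : (fun (l : Nat) => Type0) zero) => fun (t : z) => refl z t
  ~> fun (z : Type0) => fun (l : z) => refl z l
type:
  forall (z : Type0), forall (l : z), Eq z l l


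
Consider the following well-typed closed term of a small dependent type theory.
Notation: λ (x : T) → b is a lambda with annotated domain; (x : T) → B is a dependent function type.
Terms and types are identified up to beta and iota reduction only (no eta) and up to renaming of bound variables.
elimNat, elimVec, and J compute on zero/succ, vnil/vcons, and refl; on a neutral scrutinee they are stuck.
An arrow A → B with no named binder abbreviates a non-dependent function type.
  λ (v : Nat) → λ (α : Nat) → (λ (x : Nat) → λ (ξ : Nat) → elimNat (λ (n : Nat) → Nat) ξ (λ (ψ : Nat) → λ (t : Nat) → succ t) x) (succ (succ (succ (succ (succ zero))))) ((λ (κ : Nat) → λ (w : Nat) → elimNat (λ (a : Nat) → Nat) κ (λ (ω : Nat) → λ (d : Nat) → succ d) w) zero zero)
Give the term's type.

type:
  Nat → Nat → Nat


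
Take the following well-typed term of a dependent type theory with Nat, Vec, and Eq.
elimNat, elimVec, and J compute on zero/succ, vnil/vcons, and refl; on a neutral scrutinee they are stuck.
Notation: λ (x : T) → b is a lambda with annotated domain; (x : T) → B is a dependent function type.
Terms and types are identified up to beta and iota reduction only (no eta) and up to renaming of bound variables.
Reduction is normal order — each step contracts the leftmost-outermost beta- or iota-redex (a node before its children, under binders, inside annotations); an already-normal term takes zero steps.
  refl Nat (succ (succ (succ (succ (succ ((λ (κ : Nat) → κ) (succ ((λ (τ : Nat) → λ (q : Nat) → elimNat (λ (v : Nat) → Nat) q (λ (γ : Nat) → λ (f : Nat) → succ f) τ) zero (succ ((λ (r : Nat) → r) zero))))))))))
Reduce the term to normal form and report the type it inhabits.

reduced normal form:
  refl Nat (succ (succ (succ (succ (succ (succ (succ zero)))))))
type:
  Eq Nat (succ (succ (succ (succ (succ (succ (succ zero))))))) (succ (succ (succ (succ (succ (succ (succ zero)))))))
observation: the leftmost-outermost redex is a beta-redex, and normalization takes 5 steps.


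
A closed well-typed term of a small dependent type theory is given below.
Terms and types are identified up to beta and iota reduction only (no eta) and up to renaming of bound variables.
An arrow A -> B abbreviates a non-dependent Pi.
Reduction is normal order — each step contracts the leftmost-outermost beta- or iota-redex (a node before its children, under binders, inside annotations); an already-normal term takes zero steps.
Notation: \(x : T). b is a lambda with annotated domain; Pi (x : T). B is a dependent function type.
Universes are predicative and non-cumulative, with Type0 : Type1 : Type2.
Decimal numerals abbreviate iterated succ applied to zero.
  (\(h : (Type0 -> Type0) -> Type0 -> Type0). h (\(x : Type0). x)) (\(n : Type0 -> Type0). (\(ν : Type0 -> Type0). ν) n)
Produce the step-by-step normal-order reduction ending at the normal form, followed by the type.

reduction (normal order):
  (\(h : (Type0 -> Type0) -> Type0 -> Type0). h (\(x : Type0). x)) (\(n : Type0 -> Type0). (\(ν : Type0 -> Type0). ν) n)
  ~> (\(h : Type0 -> Type0). (\(x : Type0 -> Type0). x) h) (\(n : Type0). n)
  ~> (\(h : Type0 -> Type0). h) (\(x : Type0). x)
  ~> \(h : Type0). h
inferred type:
  Type0 -> Type0


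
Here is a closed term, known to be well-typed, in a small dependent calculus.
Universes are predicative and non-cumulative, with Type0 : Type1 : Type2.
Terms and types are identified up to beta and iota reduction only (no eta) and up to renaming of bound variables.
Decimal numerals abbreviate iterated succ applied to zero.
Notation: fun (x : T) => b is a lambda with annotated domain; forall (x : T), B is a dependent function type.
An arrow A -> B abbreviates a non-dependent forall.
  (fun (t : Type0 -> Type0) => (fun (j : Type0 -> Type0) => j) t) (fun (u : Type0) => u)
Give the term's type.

type:
  Type0 -> Type0


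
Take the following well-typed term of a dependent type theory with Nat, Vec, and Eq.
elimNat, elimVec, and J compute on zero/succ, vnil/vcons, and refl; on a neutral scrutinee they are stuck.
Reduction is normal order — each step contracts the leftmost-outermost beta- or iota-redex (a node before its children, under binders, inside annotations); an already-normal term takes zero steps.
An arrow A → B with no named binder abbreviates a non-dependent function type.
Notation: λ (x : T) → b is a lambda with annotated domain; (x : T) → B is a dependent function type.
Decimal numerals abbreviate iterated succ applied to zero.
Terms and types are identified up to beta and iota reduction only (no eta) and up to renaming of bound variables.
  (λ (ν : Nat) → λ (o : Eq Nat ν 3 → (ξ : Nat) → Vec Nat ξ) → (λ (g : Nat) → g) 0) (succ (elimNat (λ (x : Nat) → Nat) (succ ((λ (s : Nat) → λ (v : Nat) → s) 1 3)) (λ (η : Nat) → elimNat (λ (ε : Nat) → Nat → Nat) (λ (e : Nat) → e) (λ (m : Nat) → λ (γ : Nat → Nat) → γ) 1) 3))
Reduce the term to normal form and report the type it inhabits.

normal form:
  λ (ν : Eq Nat 3 3 → (o : Nat) → Vec Nat o) → 0
the term's type:
  (Eq Nat 3 3 → (ν : Nat) → Vec Nat ν) → Nat
observation: the term reaches its normal form after 26 normal-order steps.


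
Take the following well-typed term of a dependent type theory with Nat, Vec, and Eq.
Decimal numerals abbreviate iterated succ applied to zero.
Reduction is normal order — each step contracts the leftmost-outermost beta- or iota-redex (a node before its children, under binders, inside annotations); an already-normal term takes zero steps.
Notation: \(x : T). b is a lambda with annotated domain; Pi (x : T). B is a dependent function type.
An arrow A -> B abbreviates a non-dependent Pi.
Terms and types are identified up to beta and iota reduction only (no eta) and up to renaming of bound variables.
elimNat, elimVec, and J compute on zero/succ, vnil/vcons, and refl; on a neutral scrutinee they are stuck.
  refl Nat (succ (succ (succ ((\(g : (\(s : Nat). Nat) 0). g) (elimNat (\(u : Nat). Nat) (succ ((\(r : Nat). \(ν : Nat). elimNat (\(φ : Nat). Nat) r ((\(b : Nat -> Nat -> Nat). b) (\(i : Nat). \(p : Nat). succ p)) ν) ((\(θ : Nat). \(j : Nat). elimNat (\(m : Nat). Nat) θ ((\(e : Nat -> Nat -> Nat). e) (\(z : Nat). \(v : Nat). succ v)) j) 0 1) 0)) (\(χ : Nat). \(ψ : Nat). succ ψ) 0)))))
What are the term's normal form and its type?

normal form:
  refl Nat 5
the term's type:
  Eq Nat 5 5
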